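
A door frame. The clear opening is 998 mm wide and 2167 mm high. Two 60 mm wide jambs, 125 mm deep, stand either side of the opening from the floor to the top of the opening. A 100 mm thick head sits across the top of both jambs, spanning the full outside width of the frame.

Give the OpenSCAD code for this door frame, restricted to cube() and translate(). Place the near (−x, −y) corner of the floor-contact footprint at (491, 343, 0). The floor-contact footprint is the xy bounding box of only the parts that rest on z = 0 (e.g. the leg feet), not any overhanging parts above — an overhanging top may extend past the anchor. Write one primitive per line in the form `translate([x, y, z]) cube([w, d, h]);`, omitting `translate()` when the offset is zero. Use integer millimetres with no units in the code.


translate([491, 343, 0]) cube([60, 125, 2167]);
translate([1549, 343, 0]) cube([60, 125, 2167]);
translate([491, 343, 2167]) cube([1118, 125, 100]);


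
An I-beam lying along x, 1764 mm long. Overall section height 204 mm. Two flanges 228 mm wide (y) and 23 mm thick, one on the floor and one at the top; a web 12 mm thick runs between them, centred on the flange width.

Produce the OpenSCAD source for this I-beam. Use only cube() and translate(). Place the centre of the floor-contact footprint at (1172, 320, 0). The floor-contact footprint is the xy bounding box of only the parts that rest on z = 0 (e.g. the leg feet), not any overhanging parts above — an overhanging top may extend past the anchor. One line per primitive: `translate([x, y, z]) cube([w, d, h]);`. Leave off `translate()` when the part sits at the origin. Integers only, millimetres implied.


translate([290, 206, 0]) cube([1764, 228, 23]);
translate([290, 314, 23]) cube([1764, 12, 158]);
translate([290, 206, 181]) cube([1764, 228, 23]);


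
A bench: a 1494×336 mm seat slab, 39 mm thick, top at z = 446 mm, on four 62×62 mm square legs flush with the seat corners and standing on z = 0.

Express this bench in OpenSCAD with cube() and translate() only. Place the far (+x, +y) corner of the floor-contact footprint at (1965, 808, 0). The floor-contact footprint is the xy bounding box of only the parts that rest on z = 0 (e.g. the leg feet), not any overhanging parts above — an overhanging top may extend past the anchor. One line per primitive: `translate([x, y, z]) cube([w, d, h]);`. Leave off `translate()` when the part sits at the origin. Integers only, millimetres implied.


translate([471, 472, 407]) cube([1494, 336, 39]);
translate([471, 472, 0]) cube([62, 62, 407]);
translate([471, 746, 0]) cube([62, 62, 407]);
translate([1903, 472, 0]) cube([62, 62, 407]);
translate([1903, 746, 0]) cube([62, 62, 407]);


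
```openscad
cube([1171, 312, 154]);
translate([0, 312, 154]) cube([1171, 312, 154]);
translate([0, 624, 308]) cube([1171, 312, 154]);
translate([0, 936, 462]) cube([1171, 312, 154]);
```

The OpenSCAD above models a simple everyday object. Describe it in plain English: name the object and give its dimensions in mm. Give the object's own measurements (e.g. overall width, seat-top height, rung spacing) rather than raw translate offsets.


A straight staircase of 4 solid steps. Each step is 1171 mm wide (x), 312 mm deep (y, the going) and 154 mm tall (the rise). The first step rests on the floor; each subsequent step sits one going further in +y and one rise higher in +z, directly behind and above the previous step with no overlap.


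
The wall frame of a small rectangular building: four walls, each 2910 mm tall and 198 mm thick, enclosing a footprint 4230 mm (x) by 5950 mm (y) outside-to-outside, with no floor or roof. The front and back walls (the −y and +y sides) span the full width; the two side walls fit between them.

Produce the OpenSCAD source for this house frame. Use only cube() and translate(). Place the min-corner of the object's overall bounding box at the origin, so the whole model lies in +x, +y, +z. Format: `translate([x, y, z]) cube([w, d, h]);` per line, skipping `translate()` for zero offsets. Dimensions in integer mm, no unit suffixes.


cube([4230, 198, 2910]);
translate([0, 5752, 0]) cube([4230, 198, 2910]);
translate([0, 198, 0]) cube([198, 5554, 2910]);
translate([4032, 198, 0]) cube([198, 5554, 2910]);


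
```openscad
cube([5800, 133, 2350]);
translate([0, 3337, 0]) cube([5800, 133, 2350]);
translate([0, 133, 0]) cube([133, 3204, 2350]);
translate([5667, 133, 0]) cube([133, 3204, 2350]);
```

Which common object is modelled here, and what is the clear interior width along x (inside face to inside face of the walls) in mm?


A house (or room) frame. The interior width is 5534 mm.

Four 2350 mm walls enclosing a rectangle with no floor or roof — a room or house frame. Outside width is 5800 mm and wall thickness is 133 mm, so the interior width is 5800 − 2 × 133 = 5534 mm.


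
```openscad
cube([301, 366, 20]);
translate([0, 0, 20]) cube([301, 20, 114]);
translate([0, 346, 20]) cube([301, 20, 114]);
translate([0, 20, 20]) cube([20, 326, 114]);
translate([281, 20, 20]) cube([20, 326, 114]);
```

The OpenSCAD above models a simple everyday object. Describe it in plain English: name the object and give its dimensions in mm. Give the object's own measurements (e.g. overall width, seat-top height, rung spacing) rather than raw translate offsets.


An open-topped rectangular box: outside dimensions 301×366×134 mm, with a uniform wall and base thickness of 20 mm. The base is a full 301×366 slab on the floor; four walls sit on top of the base. The front and back walls (the −y and +y sides) span the full width; the two side walls fit between them.


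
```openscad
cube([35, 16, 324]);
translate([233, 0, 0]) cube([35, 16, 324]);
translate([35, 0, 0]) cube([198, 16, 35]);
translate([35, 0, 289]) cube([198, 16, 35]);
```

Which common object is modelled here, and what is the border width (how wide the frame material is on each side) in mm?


A picture frame. The border width is 35 mm.

Four thin pieces enclosing a rectangular opening — a picture frame. The two full-height stiles are 324 mm tall; the top rail sits at z = 289 and is 35 mm tall, so the border above the opening is 324 − 289 = 35 mm, matching the stile x-width.


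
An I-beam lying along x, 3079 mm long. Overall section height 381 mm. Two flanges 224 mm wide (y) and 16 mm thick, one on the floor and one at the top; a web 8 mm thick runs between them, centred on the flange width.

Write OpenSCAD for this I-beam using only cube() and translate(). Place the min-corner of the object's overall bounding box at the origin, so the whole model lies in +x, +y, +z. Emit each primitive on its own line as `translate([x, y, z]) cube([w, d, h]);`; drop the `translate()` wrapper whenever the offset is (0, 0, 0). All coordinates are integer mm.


cube([3079, 224, 16]);
translate([0, 108, 16]) cube([3079, 8, 349]);
translate([0, 0, 365]) cube([3079, 224, 16]);


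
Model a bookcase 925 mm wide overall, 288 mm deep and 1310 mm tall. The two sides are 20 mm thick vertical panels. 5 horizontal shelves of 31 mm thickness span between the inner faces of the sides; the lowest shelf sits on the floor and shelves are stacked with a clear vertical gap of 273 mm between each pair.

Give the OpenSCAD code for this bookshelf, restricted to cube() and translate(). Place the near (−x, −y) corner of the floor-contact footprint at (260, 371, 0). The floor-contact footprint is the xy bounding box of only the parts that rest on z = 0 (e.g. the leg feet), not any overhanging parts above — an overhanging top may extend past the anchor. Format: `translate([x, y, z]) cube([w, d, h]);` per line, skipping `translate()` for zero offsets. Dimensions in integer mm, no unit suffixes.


translate([260, 371, 0]) cube([20, 288, 1310]);
translate([1165, 371, 0]) cube([20, 288, 1310]);
translate([280, 371, 0]) cube([885, 288, 31]);
translate([280, 371, 304]) cube([885, 288, 31]);
translate([280, 371, 608]) cube([885, 288, 31]);
translate([280, 371, 912]) cube([885, 288, 31]);
translate([280, 371, 1216]) cube([885, 288, 31]);


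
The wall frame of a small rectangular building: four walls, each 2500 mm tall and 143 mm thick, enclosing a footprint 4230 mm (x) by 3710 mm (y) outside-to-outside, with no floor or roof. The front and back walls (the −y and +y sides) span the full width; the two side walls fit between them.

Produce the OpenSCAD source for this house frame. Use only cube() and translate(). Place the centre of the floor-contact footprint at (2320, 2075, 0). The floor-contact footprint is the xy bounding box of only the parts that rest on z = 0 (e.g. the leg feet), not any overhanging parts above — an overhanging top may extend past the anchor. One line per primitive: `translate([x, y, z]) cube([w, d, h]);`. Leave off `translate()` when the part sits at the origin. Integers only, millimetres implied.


translate([205, 220, 0]) cube([4230, 143, 2500]);
translate([205, 3787, 0]) cube([4230, 143, 2500]);
translate([205, 363, 0]) cube([143, 3424, 2500]);
translate([4292, 363, 0]) cube([143, 3424, 2500]);


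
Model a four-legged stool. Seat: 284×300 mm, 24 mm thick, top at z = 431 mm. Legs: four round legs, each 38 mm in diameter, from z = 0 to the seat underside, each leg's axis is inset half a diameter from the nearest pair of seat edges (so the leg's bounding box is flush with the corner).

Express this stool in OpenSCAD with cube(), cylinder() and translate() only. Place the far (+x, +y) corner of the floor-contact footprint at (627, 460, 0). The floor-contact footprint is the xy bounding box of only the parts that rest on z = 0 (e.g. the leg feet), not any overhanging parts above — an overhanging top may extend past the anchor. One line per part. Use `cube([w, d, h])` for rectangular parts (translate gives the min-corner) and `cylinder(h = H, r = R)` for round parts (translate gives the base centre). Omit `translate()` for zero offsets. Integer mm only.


translate([343, 160, 407]) cube([284, 300, 24]);
translate([362, 179, 0]) cylinder(h = 407, r = 19);
translate([608, 179, 0]) cylinder(h = 407, r = 19);
translate([362, 441, 0]) cylinder(h = 407, r = 19);
translate([608, 441, 0]) cylinder(h = 407, r = 19);


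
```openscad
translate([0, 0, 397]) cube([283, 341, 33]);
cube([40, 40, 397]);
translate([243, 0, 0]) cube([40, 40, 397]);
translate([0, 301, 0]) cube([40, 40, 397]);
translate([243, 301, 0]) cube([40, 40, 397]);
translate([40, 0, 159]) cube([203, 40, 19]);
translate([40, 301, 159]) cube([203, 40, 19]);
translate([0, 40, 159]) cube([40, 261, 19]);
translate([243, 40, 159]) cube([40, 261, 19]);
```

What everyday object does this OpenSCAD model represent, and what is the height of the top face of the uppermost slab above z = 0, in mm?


A stool. The seat height is 430 mm.

A 283×341×33 slab at z = 397 on four corner posts — a stool. The seat top is 397 + 33 = 430 mm.


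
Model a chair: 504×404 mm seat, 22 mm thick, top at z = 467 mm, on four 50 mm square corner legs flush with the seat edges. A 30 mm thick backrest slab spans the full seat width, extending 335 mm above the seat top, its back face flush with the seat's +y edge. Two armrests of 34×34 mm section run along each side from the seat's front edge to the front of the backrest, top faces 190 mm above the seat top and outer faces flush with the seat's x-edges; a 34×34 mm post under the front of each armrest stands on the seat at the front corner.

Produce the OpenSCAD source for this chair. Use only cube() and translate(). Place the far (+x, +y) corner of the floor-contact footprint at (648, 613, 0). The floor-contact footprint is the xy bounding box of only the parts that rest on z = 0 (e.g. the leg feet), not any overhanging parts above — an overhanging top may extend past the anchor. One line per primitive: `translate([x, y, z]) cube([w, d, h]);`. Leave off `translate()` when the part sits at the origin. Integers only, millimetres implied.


translate([144, 209, 445]) cube([504, 404, 22]);
translate([144, 209, 0]) cube([50, 50, 445]);
translate([598, 209, 0]) cube([50, 50, 445]);
translate([144, 563, 0]) cube([50, 50, 445]);
translate([598, 563, 0]) cube([50, 50, 445]);
translate([144, 583, 467]) cube([504, 30, 335]);
translate([144, 209, 623]) cube([34, 374, 34]);
translate([614, 209, 623]) cube([34, 374, 34]);
translate([144, 209, 467]) cube([34, 34, 156]);
translate([614, 209, 467]) cube([34, 34, 156]);


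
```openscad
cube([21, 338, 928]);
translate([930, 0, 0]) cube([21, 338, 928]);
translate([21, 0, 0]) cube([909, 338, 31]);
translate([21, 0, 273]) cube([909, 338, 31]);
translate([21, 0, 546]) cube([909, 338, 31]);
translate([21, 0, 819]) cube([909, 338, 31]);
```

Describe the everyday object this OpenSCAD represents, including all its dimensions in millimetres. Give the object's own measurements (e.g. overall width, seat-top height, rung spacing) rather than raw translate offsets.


An open bookshelf. Two side panels, each 21 mm thick, 338 mm deep and 928 mm tall, stand 951 mm apart (outside-to-outside). Between them sit 4 shelves, each 31 mm thick and 338 mm deep, spanning the full gap between the sides. The bottom shelf rests on the floor (its underside at z = 0) and the clear gap between one shelf's top and the next shelf's underside is 242 mm.


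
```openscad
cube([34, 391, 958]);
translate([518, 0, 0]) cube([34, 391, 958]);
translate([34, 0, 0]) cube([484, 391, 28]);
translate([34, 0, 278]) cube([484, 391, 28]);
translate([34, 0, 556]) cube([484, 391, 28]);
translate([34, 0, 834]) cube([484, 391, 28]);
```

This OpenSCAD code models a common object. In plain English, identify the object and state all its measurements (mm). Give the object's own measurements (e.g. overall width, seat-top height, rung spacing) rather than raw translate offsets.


An open bookshelf. Two side panels, each 34 mm thick, 391 mm deep and 958 mm tall, stand 552 mm apart (outside-to-outside). Between them sit 4 shelves, each 28 mm thick and 391 mm deep, spanning the full gap between the sides. The bottom shelf rests on the floor (its underside at z = 0) and the clear gap between one shelf's top and the next shelf's underside is 250 mm.


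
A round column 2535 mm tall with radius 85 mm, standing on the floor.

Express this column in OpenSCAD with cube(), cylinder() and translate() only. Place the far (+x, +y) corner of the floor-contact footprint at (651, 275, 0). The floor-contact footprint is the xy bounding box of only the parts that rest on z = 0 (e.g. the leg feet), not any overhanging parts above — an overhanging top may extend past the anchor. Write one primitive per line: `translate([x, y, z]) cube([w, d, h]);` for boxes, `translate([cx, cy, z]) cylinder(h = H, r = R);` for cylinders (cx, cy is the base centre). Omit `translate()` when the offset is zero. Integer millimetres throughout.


translate([566, 190, 0]) cylinder(h = 2535, r = 85);


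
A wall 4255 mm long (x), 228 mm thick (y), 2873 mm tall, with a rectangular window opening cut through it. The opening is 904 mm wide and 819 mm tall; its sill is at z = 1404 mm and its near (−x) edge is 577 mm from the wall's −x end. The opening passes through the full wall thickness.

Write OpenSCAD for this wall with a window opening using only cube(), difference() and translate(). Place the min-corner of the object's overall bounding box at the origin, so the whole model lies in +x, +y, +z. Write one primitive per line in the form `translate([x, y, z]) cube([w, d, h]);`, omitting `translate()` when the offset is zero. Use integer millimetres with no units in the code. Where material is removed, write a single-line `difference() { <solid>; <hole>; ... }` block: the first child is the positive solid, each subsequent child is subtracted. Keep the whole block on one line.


difference() { cube([4255, 228, 2873]); translate([577, 0, 1404]) cube([904, 228, 819]); }


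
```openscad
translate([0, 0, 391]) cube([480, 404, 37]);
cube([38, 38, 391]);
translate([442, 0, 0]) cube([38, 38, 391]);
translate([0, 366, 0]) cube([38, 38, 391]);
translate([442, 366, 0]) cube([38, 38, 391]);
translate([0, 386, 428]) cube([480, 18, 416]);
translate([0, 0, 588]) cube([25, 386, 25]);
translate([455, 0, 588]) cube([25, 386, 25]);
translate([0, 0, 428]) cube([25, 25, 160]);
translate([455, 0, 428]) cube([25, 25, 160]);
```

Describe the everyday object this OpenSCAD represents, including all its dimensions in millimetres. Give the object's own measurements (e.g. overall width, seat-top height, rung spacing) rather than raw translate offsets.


A chair. The seat is a 480×404×37 mm slab with its top at z = 428 mm, on four 38×38 mm corner legs (flush with the seat edges, standing on z = 0). A flat backrest 18 mm thick, 416 mm tall, spans the full seat width and rises from the seat top along its +y edge, rear face flush with the rear of the seat. Two armrests of 25×25 mm section run along each side from the seat's front edge to the front of the backrest, top faces 185 mm above the seat top and outer faces flush with the seat's x-edges; a 25×25 mm post under the front of each armrest stands on the seat at the front corner.


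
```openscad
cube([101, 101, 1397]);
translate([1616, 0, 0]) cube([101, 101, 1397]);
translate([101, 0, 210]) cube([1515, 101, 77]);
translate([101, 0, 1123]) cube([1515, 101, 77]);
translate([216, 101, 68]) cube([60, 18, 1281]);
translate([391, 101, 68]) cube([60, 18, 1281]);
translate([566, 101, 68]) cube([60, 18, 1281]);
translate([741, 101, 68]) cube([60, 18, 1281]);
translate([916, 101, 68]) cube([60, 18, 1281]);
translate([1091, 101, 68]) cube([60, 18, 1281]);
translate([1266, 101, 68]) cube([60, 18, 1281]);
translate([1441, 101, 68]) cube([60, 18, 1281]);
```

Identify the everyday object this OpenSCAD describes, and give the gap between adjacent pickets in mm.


A fence section. The picket gap is 115 mm.

Two posts, two rails, 8 pickets — a fence section. Span 1515 mm holds 8 pickets of 60 mm with 9 equal gaps: ⌊(1515 − 8·60) / 9⌋ = 115 mm.


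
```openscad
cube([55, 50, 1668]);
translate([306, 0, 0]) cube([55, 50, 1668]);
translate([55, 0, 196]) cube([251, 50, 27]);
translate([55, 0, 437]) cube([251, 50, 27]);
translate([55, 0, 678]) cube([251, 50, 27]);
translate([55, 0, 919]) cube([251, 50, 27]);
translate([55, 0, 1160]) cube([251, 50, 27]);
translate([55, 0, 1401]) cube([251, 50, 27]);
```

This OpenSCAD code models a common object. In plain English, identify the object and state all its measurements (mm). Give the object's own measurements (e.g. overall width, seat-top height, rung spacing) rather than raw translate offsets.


A straight ladder. Two 55×50 mm vertical rails, 1668 mm tall, stand 361 mm apart (outside-to-outside) with their front faces coplanar on the −y side. 6 rungs, each 50 mm deep and 27 mm tall, span between the inner faces of the rails, front faces flush with the rails. The lowest rung's underside is at z = 196 mm and rungs are spaced 241 mm apart (underside to underside).


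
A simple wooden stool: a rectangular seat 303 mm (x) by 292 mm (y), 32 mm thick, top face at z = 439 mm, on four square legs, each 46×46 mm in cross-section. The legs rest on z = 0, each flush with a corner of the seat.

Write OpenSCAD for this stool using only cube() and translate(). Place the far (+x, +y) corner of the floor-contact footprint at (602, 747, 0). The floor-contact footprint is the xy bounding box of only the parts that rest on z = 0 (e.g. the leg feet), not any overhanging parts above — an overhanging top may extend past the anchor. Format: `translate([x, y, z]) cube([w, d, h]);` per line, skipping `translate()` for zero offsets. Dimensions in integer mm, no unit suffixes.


translate([299, 455, 407]) cube([303, 292, 32]);
translate([299, 455, 0]) cube([46, 46, 407]);
translate([556, 455, 0]) cube([46, 46, 407]);
translate([299, 701, 0]) cube([46, 46, 407]);
translate([556, 701, 0]) cube([46, 46, 407]);


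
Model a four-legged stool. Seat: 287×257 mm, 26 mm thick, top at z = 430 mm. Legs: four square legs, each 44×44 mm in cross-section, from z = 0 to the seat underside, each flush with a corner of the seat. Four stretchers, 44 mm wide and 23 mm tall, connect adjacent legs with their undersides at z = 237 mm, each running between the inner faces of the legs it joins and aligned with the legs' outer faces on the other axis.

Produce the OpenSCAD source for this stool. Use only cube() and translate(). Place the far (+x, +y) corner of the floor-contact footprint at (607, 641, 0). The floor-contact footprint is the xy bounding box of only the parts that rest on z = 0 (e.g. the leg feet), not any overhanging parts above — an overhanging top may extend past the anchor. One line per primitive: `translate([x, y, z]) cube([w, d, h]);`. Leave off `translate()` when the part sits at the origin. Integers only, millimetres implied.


// leg_h = 430 - 26 = 404
// stretcher span = 287 - 2*44 = 199
translate([320, 384, 404]) cube([287, 257, 26]);
translate([320, 384, 0]) cube([44, 44, 404]);
translate([563, 384, 0]) cube([44, 44, 404]);
translate([320, 597, 0]) cube([44, 44, 404]);
translate([563, 597, 0]) cube([44, 44, 404]);
translate([364, 384, 237]) cube([199, 44, 23]);
translate([364, 597, 237]) cube([199, 44, 23]);
translate([320, 428, 237]) cube([44, 169, 23]);
translate([563, 428, 237]) cube([44, 169, 23]);


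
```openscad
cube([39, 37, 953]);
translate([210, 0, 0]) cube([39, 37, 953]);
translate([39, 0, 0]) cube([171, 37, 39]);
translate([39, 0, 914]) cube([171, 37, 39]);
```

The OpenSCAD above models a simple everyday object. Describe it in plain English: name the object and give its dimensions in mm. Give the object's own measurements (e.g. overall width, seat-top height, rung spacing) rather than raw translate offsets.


A rectangular picture frame lying in the x–z plane (depth along y). The opening is 171 mm wide (x) by 875 mm tall (z), surrounded by a border 39 mm wide on all four sides. The frame is 37 mm deep and is made of two full-height vertical stiles with two horizontal rails fitted between them.


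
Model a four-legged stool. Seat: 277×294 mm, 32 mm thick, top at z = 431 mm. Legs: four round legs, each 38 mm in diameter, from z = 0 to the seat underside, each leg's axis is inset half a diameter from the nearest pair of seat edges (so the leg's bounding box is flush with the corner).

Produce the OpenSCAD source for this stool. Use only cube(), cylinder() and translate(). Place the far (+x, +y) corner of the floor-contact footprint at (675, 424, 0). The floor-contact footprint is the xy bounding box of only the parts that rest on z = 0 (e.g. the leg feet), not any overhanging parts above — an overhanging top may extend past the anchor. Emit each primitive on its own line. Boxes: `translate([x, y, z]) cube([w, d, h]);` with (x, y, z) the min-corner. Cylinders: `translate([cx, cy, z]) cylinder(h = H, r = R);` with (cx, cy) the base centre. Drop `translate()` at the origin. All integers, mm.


translate([398, 130, 399]) cube([277, 294, 32]);
translate([417, 149, 0]) cylinder(h = 399, r = 19);
translate([656, 149, 0]) cylinder(h = 399, r = 19);
translate([417, 405, 0]) cylinder(h = 399, r = 19);
translate([656, 405, 0]) cylinder(h = 399, r = 19);


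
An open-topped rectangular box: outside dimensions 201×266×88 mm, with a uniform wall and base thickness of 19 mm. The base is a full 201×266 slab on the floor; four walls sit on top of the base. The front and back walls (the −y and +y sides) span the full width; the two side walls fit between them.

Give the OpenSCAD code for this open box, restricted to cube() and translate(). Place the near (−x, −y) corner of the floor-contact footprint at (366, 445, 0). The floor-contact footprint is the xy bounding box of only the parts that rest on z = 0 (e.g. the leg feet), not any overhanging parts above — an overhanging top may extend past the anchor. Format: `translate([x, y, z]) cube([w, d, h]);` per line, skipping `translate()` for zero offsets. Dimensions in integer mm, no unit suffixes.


translate([366, 445, 0]) cube([201, 266, 19]);
translate([366, 445, 19]) cube([201, 19, 69]);
translate([366, 692, 19]) cube([201, 19, 69]);
translate([366, 464, 19]) cube([19, 228, 69]);
translate([548, 464, 19]) cube([19, 228, 69]);


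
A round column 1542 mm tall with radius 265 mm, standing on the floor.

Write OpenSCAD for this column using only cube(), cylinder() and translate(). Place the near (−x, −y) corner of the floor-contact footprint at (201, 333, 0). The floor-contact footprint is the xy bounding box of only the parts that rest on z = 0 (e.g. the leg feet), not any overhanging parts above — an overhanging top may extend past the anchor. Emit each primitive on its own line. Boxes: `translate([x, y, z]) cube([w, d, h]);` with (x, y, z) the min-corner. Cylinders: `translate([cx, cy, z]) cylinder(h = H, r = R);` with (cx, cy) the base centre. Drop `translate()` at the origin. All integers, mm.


translate([466, 598, 0]) cylinder(h = 1542, r = 265);


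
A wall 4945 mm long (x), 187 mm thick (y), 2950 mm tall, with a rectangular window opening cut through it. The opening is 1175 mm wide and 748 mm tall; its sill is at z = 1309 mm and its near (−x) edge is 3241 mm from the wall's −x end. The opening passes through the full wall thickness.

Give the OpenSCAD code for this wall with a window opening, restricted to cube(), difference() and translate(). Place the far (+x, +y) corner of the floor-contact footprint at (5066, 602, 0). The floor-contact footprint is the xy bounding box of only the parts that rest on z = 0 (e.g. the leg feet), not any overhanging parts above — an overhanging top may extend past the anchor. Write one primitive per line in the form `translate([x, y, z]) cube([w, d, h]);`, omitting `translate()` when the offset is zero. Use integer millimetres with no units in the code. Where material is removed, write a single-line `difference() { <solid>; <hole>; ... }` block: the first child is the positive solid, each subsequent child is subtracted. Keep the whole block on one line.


difference() { translate([121, 415, 0]) cube([4945, 187, 2950]); translate([3362, 415, 1309]) cube([1175, 187, 748]); }


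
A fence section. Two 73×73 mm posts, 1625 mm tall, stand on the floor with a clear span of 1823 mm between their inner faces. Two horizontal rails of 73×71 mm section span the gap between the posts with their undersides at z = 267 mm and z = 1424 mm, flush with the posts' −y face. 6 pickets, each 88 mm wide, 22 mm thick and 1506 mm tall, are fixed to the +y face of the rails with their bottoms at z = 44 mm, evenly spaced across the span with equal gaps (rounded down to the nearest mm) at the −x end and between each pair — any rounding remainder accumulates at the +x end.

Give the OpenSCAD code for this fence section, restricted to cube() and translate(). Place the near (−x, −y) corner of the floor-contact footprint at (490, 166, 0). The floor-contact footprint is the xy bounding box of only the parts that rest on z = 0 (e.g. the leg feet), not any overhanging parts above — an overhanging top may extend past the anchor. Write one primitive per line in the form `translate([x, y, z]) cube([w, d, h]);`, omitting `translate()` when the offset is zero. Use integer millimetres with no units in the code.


translate([490, 166, 0]) cube([73, 73, 1625]);
translate([2386, 166, 0]) cube([73, 73, 1625]);
translate([563, 166, 267]) cube([1823, 73, 71]);
translate([563, 166, 1424]) cube([1823, 73, 71]);
translate([748, 239, 44]) cube([88, 22, 1506]);
translate([1021, 239, 44]) cube([88, 22, 1506]);
translate([1294, 239, 44]) cube([88, 22, 1506]);
translate([1567, 239, 44]) cube([88, 22, 1506]);
translate([1840, 239, 44]) cube([88, 22, 1506]);
translate([2113, 239, 44]) cube([88, 22, 1506]);


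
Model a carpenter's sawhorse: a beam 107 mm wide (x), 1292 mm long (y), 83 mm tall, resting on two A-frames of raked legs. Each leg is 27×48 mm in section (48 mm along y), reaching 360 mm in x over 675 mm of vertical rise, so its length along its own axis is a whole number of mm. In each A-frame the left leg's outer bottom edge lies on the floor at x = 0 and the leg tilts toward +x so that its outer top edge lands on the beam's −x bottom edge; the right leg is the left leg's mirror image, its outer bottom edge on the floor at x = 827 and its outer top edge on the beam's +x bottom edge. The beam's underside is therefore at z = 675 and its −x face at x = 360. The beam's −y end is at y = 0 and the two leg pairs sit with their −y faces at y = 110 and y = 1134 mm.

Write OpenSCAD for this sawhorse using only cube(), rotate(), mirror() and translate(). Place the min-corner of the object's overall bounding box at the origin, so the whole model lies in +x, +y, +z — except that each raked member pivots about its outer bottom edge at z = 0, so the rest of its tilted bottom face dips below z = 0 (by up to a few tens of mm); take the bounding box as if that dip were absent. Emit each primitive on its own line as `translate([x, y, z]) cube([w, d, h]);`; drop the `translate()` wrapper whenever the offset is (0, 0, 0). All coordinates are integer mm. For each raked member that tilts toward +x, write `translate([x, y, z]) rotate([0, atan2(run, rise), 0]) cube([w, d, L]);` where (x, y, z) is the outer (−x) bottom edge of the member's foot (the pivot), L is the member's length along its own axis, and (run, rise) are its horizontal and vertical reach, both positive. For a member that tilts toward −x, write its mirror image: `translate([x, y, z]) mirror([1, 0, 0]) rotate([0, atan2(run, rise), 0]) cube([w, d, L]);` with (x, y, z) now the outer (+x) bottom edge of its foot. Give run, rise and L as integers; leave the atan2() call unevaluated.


// leg length = √(360² + 675²) = 765
// right-leg outer foot x = 2·360 + 107 = 827
// beam min-corner = (360, 0, 675)
translate([360, 0, 675]) cube([107, 1292, 83]);
translate([0, 110, 0]) rotate([0, atan2(360, 675), 0]) cube([27, 48, 765]);
translate([827, 110, 0]) mirror([1, 0, 0]) rotate([0, atan2(360, 675), 0]) cube([27, 48, 765]);
translate([0, 1134, 0]) rotate([0, atan2(360, 675), 0]) cube([27, 48, 765]);
translate([827, 1134, 0]) mirror([1, 0, 0]) rotate([0, atan2(360, 675), 0]) cube([27, 48, 765]);


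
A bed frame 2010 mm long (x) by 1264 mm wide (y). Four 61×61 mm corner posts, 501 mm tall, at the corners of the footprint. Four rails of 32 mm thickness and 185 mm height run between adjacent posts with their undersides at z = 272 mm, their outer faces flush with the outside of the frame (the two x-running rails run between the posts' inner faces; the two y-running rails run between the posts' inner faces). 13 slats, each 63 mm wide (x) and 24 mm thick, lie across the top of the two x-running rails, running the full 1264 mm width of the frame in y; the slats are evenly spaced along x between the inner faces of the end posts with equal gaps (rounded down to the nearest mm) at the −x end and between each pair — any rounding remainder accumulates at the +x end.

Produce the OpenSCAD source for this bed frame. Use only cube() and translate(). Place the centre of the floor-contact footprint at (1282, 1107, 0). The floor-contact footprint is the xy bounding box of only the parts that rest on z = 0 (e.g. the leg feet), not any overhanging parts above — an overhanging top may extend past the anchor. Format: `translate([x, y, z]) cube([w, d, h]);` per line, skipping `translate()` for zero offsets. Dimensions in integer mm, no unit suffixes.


// slat z = rail_z + rail_h = 272 + 185 = 457
// slat gap = ⌊(1888 − 13·63) / 14⌋ = 76
translate([277, 475, 0]) cube([61, 61, 501]);
translate([277, 1678, 0]) cube([61, 61, 501]);
translate([2226, 475, 0]) cube([61, 61, 501]);
translate([2226, 1678, 0]) cube([61, 61, 501]);
translate([338, 475, 272]) cube([1888, 32, 185]);
translate([338, 1707, 272]) cube([1888, 32, 185]);
translate([277, 536, 272]) cube([32, 1142, 185]);
translate([2255, 536, 272]) cube([32, 1142, 185]);
translate([414, 475, 457]) cube([63, 1264, 24]);
translate([553, 475, 457]) cube([63, 1264, 24]);
translate([692, 475, 457]) cube([63, 1264, 24]);
translate([831, 475, 457]) cube([63, 1264, 24]);
translate([970, 475, 457]) cube([63, 1264, 24]);
translate([1109, 475, 457]) cube([63, 1264, 24]);
translate([1248, 475, 457]) cube([63, 1264, 24]);
translate([1387, 475, 457]) cube([63, 1264, 24]);
translate([1526, 475, 457]) cube([63, 1264, 24]);
translate([1665, 475, 457]) cube([63, 1264, 24]);
translate([1804, 475, 457]) cube([63, 1264, 24]);
translate([1943, 475, 457]) cube([63, 1264, 24]);
translate([2082, 475, 457]) cube([63, 1264, 24]);


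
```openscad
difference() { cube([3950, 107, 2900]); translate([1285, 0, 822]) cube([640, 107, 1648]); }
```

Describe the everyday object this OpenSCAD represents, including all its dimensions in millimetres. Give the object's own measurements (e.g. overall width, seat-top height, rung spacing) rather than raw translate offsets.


A wall 3950 mm long (x), 107 mm thick (y), 2900 mm tall, with a rectangular window opening cut through it. The opening is 640 mm wide and 1648 mm tall; its sill is at z = 822 mm and its near (−x) edge is 1285 mm from the wall's −x end. The opening passes through the full wall thickness.


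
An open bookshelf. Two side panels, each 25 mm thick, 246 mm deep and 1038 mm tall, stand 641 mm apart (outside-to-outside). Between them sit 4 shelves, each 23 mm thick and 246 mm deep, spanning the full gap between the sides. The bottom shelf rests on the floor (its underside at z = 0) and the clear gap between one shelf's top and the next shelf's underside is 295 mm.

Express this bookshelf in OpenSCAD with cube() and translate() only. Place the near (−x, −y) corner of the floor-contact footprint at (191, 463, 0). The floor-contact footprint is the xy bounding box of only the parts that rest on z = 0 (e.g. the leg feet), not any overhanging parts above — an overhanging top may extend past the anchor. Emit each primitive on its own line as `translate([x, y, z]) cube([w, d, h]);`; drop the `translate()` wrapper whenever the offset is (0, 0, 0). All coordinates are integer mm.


translate([191, 463, 0]) cube([25, 246, 1038]);
translate([807, 463, 0]) cube([25, 246, 1038]);
translate([216, 463, 0]) cube([591, 246, 23]);
translate([216, 463, 318]) cube([591, 246, 23]);
translate([216, 463, 636]) cube([591, 246, 23]);
translate([216, 463, 954]) cube([591, 246, 23]);


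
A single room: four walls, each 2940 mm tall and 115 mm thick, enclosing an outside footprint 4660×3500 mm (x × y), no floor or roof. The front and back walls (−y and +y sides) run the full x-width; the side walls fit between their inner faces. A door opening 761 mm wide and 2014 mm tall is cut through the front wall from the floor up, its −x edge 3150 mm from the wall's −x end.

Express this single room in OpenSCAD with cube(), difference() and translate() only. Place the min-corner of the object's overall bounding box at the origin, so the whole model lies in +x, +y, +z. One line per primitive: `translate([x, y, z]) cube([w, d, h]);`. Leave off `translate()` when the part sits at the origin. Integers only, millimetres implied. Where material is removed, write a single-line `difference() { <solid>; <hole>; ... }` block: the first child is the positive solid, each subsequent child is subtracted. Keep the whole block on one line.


difference() { cube([4660, 115, 2940]); translate([3150, 0, 0]) cube([761, 115, 2014]); }
translate([0, 3385, 0]) cube([4660, 115, 2940]);
translate([0, 115, 0]) cube([115, 3270, 2940]);
translate([4545, 115, 0]) cube([115, 3270, 2940]);


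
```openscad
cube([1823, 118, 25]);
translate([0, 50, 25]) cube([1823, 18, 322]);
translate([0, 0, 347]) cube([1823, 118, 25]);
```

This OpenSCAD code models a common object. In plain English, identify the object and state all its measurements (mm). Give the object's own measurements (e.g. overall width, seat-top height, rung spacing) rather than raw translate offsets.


An I-beam lying along x, 1823 mm long. Overall section height 372 mm. Two flanges 118 mm wide (y) and 25 mm thick, one on the floor and one at the top; a web 18 mm thick runs between them, centred on the flange width.


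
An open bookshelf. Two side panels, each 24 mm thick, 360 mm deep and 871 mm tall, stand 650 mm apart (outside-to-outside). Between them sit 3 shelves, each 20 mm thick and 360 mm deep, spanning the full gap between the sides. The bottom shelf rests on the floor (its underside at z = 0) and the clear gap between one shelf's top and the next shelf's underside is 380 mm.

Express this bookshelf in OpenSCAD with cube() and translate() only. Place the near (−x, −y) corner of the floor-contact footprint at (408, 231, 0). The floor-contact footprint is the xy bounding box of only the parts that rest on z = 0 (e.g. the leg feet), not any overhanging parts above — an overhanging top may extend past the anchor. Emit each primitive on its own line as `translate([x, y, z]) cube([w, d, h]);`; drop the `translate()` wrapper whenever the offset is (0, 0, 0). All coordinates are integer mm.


translate([408, 231, 0]) cube([24, 360, 871]);
translate([1034, 231, 0]) cube([24, 360, 871]);
translate([432, 231, 0]) cube([602, 360, 20]);
translate([432, 231, 400]) cube([602, 360, 20]);
translate([432, 231, 800]) cube([602, 360, 20]);


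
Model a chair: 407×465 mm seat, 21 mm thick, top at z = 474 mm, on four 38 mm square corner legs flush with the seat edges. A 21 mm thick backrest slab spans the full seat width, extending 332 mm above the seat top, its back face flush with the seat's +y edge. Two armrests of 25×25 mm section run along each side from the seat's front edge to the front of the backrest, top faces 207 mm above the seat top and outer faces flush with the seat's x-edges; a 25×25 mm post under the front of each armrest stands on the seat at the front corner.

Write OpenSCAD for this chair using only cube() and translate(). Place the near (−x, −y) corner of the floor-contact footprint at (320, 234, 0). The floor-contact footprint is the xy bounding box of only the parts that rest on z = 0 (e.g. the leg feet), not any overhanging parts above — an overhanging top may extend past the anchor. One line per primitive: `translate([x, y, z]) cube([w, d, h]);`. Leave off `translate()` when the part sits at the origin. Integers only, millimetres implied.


translate([320, 234, 453]) cube([407, 465, 21]);
translate([320, 234, 0]) cube([38, 38, 453]);
translate([689, 234, 0]) cube([38, 38, 453]);
translate([320, 661, 0]) cube([38, 38, 453]);
translate([689, 661, 0]) cube([38, 38, 453]);
translate([320, 678, 474]) cube([407, 21, 332]);
translate([320, 234, 656]) cube([25, 444, 25]);
translate([702, 234, 656]) cube([25, 444, 25]);
translate([320, 234, 474]) cube([25, 25, 182]);
translate([702, 234, 474]) cube([25, 25, 182]);


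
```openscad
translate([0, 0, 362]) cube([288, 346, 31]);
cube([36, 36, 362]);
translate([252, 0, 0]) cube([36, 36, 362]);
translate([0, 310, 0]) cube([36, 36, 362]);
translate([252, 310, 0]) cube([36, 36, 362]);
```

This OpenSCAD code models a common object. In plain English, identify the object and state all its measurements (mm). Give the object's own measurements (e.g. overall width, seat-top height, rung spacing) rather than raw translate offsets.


A simple wooden stool: a rectangular seat 288 mm (x) by 346 mm (y), 31 mm thick, top face at z = 393 mm, on four square legs, each 36×36 mm in cross-section. The legs rest on z = 0, each flush with a corner of the seat.


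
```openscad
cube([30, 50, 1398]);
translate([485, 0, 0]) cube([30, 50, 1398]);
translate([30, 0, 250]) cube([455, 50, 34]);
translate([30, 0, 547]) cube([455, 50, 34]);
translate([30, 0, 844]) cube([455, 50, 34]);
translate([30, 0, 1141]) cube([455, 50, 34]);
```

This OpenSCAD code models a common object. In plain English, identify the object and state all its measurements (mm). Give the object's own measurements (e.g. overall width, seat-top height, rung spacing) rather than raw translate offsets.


A straight ladder. Two 30×50 mm vertical rails, 1398 mm tall, stand 515 mm apart (outside-to-outside) with their front faces coplanar on the −y side. 4 rungs, each 50 mm deep and 34 mm tall, span between the inner faces of the rails, front faces flush with the rails. The lowest rung's underside is at z = 250 mm and rungs are spaced 297 mm apart (underside to underside).
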